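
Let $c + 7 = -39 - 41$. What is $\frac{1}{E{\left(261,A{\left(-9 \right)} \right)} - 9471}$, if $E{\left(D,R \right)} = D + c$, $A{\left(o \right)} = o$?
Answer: $- \frac{1}{9297} \approx -0.00010756$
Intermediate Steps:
$c = -87$ ($c = -7 - 80 = -87$)
$E{\left(D,R \right)} = -87 + D$ ($E{\left(D,R \right)} = D - 87 = -87 + D$)
$\frac{1}{E{\left(261,A{\left(-9 \right)} \right)} - 9471} = \frac{1}{\left(-87 + 261\right) - 9471} = \frac{1}{174 - 9471} = \frac{1}{-9297} = - \frac{1}{9297}$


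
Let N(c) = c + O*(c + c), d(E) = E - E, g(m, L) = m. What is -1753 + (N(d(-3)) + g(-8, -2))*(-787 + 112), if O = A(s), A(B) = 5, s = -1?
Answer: 3647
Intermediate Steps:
d(E) = 0
O = 5
N(c) = 11*c (N(c) = c + 5*(c + c) = c + 5*(2*c) = c + 10*c = 11*c)
-1753 + (N(d(-3)) + g(-8, -2))*(-787 + 112) = -1753 + (11*0 - 8)*(-787 + 112) = -1753 + (0 - 8)*(-675) = -1753 - 8*(-675) = -1753 + 5400 = 3647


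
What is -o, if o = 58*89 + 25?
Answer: -5187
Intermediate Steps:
o = 5187 (o = 5162 + 25 = 5187)
-o = -1*5187 = -5187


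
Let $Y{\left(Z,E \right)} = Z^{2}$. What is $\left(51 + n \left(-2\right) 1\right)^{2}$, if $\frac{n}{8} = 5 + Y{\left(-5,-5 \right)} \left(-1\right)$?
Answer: $137641$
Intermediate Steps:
$n = -160$ ($n = 8 \left(5 + \left(-5\right)^{2} \left(-1\right)\right) = 8 \left(5 + 25 \left(-1\right)\right) = 8 \left(5 - 25\right) = 8 \left(-20\right) = -160$)
$\left(51 + n \left(-2\right) 1\right)^{2} = \left(51 + \left(-160\right) \left(-2\right) 1\right)^{2} = \left(51 + 320 \cdot 1\right)^{2} = \left(51 + 320\right)^{2} = 371^{2} = 137641$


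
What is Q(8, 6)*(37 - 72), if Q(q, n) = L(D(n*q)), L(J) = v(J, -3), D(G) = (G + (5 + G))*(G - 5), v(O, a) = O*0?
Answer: 0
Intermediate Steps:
v(O, a) = 0
D(G) = (-5 + G)*(5 + 2*G) (D(G) = (5 + 2*G)*(-5 + G) = (-5 + G)*(5 + 2*G))
L(J) = 0
Q(q, n) = 0
Q(8, 6)*(37 - 72) = 0*(37 - 72) = 0*(-35) = 0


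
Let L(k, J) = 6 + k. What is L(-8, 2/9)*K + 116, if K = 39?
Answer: 38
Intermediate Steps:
L(-8, 2/9)*K + 116 = (6 - 8)*39 + 116 = -2*39 + 116 = -78 + 116 = 38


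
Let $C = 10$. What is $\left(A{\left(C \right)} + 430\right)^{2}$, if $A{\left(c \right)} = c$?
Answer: $193600$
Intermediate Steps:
$\left(A{\left(C \right)} + 430\right)^{2} = \left(10 + 430\right)^{2} = 440^{2} = 193600$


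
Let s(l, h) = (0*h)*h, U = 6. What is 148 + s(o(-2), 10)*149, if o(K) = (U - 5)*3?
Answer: 148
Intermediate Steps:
o(K) = 3 (o(K) = (6 - 5)*3 = 1*3 = 3)
s(l, h) = 0 (s(l, h) = 0*h = 0)
148 + s(o(-2), 10)*149 = 148 + 0*149 = 148 + 0 = 148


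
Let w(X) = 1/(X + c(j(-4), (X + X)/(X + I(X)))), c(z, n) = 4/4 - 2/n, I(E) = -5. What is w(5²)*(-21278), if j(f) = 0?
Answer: -53195/63 ≈ -844.37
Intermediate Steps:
c(z, n) = 1 - 2/n (c(z, n) = 4*(¼) - 2/n = 1 - 2/n)
w(X) = 1/(X + (-5 + X)*(-2 + 2*X/(-5 + X))/(2*X)) (w(X) = 1/(X + (-2 + (X + X)/(X - 5))/(((X + X)/(X - 5)))) = 1/(X + (-2 + (2*X)/(-5 + X))/(((2*X)/(-5 + X)))) = 1/(X + (-2 + 2*X/(-5 + X))/((2*X/(-5 + X)))) = 1/(X + ((-5 + X)/(2*X))*(-2 + 2*X/(-5 + X))) = 1/(X + (-5 + X)*(-2 + 2*X/(-5 + X))/(2*X)))
w(5²)*(-21278) = (5²/(5 + (5²)²))*(-21278) = (25/(5 + 25²))*(-21278) = (25/(5 + 625))*(-21278) = (25/630)*(-21278) = (25*(1/630))*(-21278) = (5/126)*(-21278) = -53195/63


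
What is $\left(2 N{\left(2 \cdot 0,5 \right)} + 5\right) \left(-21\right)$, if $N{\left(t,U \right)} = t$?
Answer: $-105$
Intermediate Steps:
$\left(2 N{\left(2 \cdot 0,5 \right)} + 5\right) \left(-21\right) = \left(2 \cdot 2 \cdot 0 + 5\right) \left(-21\right) = \left(2 \cdot 0 + 5\right) \left(-21\right) = \left(0 + 5\right) \left(-21\right) = 5 \left(-21\right) = -105$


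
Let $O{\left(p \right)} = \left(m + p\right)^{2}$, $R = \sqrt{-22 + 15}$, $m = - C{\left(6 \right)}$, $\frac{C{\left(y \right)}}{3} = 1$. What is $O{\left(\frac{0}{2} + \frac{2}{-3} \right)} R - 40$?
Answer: $-40 + \frac{121 i \sqrt{7}}{9} \approx -40.0 + 35.571 i$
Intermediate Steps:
$C{\left(y \right)} = 3$ ($C{\left(y \right)} = 3 \cdot 1 = 3$)
$m = -3$ ($m = \left(-1\right) 3 = -3$)
$R = i \sqrt{7}$ ($R = \sqrt{-7} = i \sqrt{7} \approx 2.6458 i$)
$O{\left(p \right)} = \left(-3 + p\right)^{2}$
$O{\left(\frac{0}{2} + \frac{2}{-3} \right)} R - 40 = \left(-3 + \left(\frac{0}{2} + \frac{2}{-3}\right)\right)^{2} i \sqrt{7} - 40 = \left(-3 + \left(0 \cdot \frac{1}{2} + 2 \left(- \frac{1}{3}\right)\right)\right)^{2} i \sqrt{7} - 40 = \left(-3 + \left(0 - \frac{2}{3}\right)\right)^{2} i \sqrt{7} - 40 = \left(-3 - \frac{2}{3}\right)^{2} i \sqrt{7} - 40 = \left(- \frac{11}{3}\right)^{2} i \sqrt{7} - 40 = \frac{121 i \sqrt{7}}{9} - 40 = -40 + \frac{121 i \sqrt{7}}{9}$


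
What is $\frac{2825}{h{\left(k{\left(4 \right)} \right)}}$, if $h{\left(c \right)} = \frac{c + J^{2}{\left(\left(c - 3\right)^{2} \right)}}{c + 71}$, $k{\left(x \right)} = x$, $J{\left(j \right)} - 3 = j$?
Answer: $\frac{42375}{4} \approx 10594.0$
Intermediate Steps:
$J{\left(j \right)} = 3 + j$
$h{\left(c \right)} = \frac{c + \left(3 + \left(-3 + c\right)^{2}\right)^{2}}{71 + c}$ ($h{\left(c \right)} = \frac{c + \left(3 + \left(c - 3\right)^{2}\right)^{2}}{c + 71} = \frac{c + \left(3 + \left(-3 + c\right)^{2}\right)^{2}}{71 + c}$)
$\frac{2825}{h{\left(k{\left(4 \right)} \right)}} = \frac{2825}{\frac{1}{71 + 4} \left(4 + \left(3 + \left(-3 + 4\right)^{2}\right)^{2}\right)} = \frac{2825}{\frac{1}{75} \left(4 + \left(3 + 1^{2}\right)^{2}\right)} = \frac{2825}{\frac{1}{75} \left(4 + \left(3 + 1\right)^{2}\right)} = \frac{2825}{\frac{1}{75} \left(4 + 4^{2}\right)} = \frac{2825}{\frac{1}{75} \left(4 + 16\right)} = \frac{2825}{\frac{1}{75} \cdot 20} = \frac{2825}{\frac{4}{15}} = 2825 \cdot \frac{15}{4} = \frac{42375}{4}$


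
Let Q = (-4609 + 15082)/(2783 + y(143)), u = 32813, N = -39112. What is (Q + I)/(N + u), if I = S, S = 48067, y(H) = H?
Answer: -140654515/18430874 ≈ -7.6315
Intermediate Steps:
Q = 10473/2926 (Q = (-4609 + 15082)/(2783 + 143) = 10473/2926 ≈ 3.5793)
I = 48067
(Q + I)/(N + u) = (10473/2926 + 48067)/(-39112 + 32813) = (140654515/2926)/(-6299) = (140654515/2926)*(-1/6299) = -140654515/18430874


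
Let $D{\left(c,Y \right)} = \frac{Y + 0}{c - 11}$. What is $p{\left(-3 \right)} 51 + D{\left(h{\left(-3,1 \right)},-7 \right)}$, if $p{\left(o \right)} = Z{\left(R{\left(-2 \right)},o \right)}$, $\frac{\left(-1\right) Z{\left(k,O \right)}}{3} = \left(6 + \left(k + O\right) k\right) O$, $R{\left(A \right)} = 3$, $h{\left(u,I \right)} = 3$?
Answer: $\frac{22039}{8} \approx 2754.9$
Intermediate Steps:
$D{\left(c,Y \right)} = \frac{Y}{-11 + c}$
$Z{\left(k,O \right)} = - 3 O \left(6 + k \left(O + k\right)\right)$ ($Z{\left(k,O \right)} = - 3 \left(6 + \left(k + O\right) k\right) O = - 3 \left(6 + \left(O + k\right) k\right) O = - 3 \left(6 + k \left(O + k\right)\right) O = - 3 O \left(6 + k \left(O + k\right)\right)$)
$p{\left(o \right)} = - 3 o \left(15 + 3 o\right)$ ($p{\left(o \right)} = - 3 o \left(6 + 3^{2} + o 3\right) = - 3 o \left(6 + 9 + 3 o\right) = - 3 o \left(15 + 3 o\right)$)
$p{\left(-3 \right)} 51 + D{\left(h{\left(-3,1 \right)},-7 \right)} = \left(-9\right) \left(-3\right) \left(5 - 3\right) 51 - \frac{7}{-11 + 3} = \left(-9\right) \left(-3\right) 2 \cdot 51 - \frac{7}{-8} = 54 \cdot 51 - - \frac{7}{8} = 2754 + \frac{7}{8} = \frac{22039}{8}$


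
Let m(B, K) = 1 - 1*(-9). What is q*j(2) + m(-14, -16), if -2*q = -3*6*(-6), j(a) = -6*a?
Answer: 658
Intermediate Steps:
m(B, K) = 10 (m(B, K) = 1 + 9 = 10)
q = -54 (q = -(-3*6)*(-6)/2 = -(-9)*(-6) = -½*108 = -54)
q*j(2) + m(-14, -16) = -(-324)*2 + 10 = -54*(-12) + 10 = 648 + 10 = 658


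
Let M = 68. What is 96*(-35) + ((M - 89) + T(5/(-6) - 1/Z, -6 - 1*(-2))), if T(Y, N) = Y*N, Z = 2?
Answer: -10127/3 ≈ -3375.7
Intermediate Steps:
T(Y, N) = N*Y
96*(-35) + ((M - 89) + T(5/(-6) - 1/Z, -6 - 1*(-2))) = 96*(-35) + ((68 - 89) + (-6 - 1*(-2))*(5/(-6) - 1/2)) = -3360 + (-21 + (-6 + 2)*(5*(-1/6) - 1*1/2)) = -3360 + (-21 - 4*(-5/6 - 1/2)) = -3360 + (-21 - 4*(-4/3)) = -3360 + (-21 + 16/3) = -3360 - 47/3 = -10127/3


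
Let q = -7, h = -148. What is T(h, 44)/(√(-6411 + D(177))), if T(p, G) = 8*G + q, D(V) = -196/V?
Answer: -345*I*√200884911/1134943 ≈ -4.3084*I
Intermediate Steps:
T(p, G) = -7 + 8*G (T(p, G) = 8*G - 7 = -7 + 8*G)
T(h, 44)/(√(-6411 + D(177))) = (-7 + 8*44)/(√(-6411 - 196/177)) = (-7 + 352)/(√(-6411 - 196*1/177)) = 345/(√(-6411 - 196/177)) = 345/(√(-1134943/177)) = 345/((I*√200884911/177)) = 345*(-I*√200884911/1134943) = -345*I*√200884911/1134943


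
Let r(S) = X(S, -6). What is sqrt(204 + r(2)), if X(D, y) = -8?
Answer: 14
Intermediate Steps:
r(S) = -8
sqrt(204 + r(2)) = sqrt(204 - 8) = sqrt(196) = 14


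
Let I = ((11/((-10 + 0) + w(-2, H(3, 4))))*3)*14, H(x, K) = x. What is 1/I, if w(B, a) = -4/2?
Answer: -2/77 ≈ -0.025974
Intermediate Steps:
w(B, a) = -2 (w(B, a) = -4*1/2 = -2)
I = -77/2 (I = ((11/((-10 + 0) - 2))*3)*14 = ((11/(-10 - 2))*3)*14 = ((11/(-12))*3)*14 = ((11*(-1/12))*3)*14 = -11/12*3*14 = -11/4*14 = -77/2 ≈ -38.500)
1/I = 1/(-77/2) = -2/77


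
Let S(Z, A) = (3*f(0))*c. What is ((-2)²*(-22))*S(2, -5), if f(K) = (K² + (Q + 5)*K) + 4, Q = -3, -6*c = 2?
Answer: 352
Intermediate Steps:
c = -⅓ (c = -⅙*2 = -⅓ ≈ -0.33333)
f(K) = 4 + K² + 2*K (f(K) = (K² + (-3 + 5)*K) + 4 = (K² + 2*K) + 4 = 4 + K² + 2*K)
S(Z, A) = -4 (S(Z, A) = (3*(4 + 0² + 2*0))*(-⅓) = (3*(4 + 0 + 0))*(-⅓) = (3*4)*(-⅓) = 12*(-⅓) = -4)
((-2)²*(-22))*S(2, -5) = ((-2)²*(-22))*(-4) = (4*(-22))*(-4) = -88*(-4) = 352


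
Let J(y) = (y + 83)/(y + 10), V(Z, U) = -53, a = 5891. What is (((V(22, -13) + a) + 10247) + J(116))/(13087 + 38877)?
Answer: 2026909/6547464 ≈ 0.30957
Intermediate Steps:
J(y) = (83 + y)/(10 + y)
(((V(22, -13) + a) + 10247) + J(116))/(13087 + 38877) = (((-53 + 5891) + 10247) + (83 + 116)/(10 + 116))/(13087 + 38877) = ((5838 + 10247) + 199/126)/51964 = (16085 + (1/126)*199)*(1/51964) = (16085 + 199/126)*(1/51964) = (2026909/126)*(1/51964) = 2026909/6547464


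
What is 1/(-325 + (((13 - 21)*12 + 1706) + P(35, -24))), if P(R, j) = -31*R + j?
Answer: 1/176 ≈ 0.0056818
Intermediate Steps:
P(R, j) = j - 31*R
1/(-325 + (((13 - 21)*12 + 1706) + P(35, -24))) = 1/(-325 + (((13 - 21)*12 + 1706) + (-24 - 31*35))) = 1/(-325 + ((-8*12 + 1706) + (-24 - 1085))) = 1/(-325 + ((-96 + 1706) - 1109)) = 1/(-325 + (1610 - 1109)) = 1/(-325 + 501) = 1/176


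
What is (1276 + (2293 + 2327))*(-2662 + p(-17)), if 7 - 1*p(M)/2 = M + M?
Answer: -15211680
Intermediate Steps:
p(M) = 14 - 4*M (p(M) = 14 - 2*(M + M) = 14 - 4*M)
(1276 + (2293 + 2327))*(-2662 + p(-17)) = (1276 + (2293 + 2327))*(-2662 + (14 - 4*(-17))) = (1276 + 4620)*(-2662 + (14 + 68)) = 5896*(-2662 + 82) = 5896*(-2580) = -15211680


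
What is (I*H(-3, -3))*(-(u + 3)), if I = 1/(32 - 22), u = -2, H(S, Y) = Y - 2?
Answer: 1/2 ≈ 0.50000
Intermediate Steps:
H(S, Y) = -2 + Y
I = 1/10 ≈ 0.10000
(I*H(-3, -3))*(-(u + 3)) = ((-2 - 3)/10)*(-(-2 + 3)) = ((1/10)*(-5))*(-1*1) = -1/2*(-1) = 1/2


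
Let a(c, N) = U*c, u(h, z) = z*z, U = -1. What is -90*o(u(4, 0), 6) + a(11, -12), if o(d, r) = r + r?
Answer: -1091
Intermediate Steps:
u(h, z) = z**2
a(c, N) = -c
o(d, r) = 2*r
-90*o(u(4, 0), 6) + a(11, -12) = -180*6 - 1*11 = -90*12 - 11 = -1080 - 11 = -1091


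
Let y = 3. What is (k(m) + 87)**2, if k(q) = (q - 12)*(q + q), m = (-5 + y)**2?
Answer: 529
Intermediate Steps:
m = 4 (m = (-5 + 3)**2 = (-2)**2 = 4)
k(q) = 2*q*(-12 + q) (k(q) = (-12 + q)*(2*q) = 2*q*(-12 + q))
(k(m) + 87)**2 = (2*4*(-12 + 4) + 87)**2 = (2*4*(-8) + 87)**2 = (-64 + 87)**2 = 23**2 = 529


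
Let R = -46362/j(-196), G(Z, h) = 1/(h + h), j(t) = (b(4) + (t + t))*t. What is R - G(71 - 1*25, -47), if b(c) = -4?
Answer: -356701/607992 ≈ -0.58669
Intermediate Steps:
j(t) = t*(-4 + 2*t) (j(t) = (-4 + (t + t))*t = (-4 + 2*t)*t = t*(-4 + 2*t))
G(Z, h) = 1/(2*h)
R = -7727/12936 (R = -46362*(-1/(392*(-2 - 196))) = -46362/(2*(-196)*(-198)) = -46362/77616 = -46362*1/77616 = -7727/12936 ≈ -0.59733)
R - G(71 - 1*25, -47) = -7727/12936 - 1/(2*(-47)) = -7727/12936 - (-1)/(2*47) = -7727/12936 - 1*(-1/94) = -7727/12936 + 1/94 = -356701/607992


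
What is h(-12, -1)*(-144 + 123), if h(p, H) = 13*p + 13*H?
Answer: 3549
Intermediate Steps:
h(p, H) = 13*H + 13*p
h(-12, -1)*(-144 + 123) = (13*(-1) + 13*(-12))*(-144 + 123) = (-13 - 156)*(-21) = -169*(-21) = 3549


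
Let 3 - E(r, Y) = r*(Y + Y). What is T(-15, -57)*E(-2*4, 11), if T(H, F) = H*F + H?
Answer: 150360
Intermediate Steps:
T(H, F) = H + F*H (T(H, F) = F*H + H = H + F*H)
E(r, Y) = 3 - 2*Y*r (E(r, Y) = 3 - r*(Y + Y) = 3 - r*2*Y = 3 - 2*Y*r)
T(-15, -57)*E(-2*4, 11) = (-15*(1 - 57))*(3 - 2*11*(-2*4)) = (-15*(-56))*(3 - 2*11*(-8)) = 840*(3 + 176) = 840*179 = 150360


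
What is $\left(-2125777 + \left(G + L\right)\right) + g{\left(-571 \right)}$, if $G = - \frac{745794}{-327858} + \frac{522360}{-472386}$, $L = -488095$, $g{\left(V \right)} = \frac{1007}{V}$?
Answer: $- \frac{6420972740400276608}{2456497976843} \approx -2.6139 \cdot 10^{6}$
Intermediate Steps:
$G = \frac{5028964989}{4302098033}$ ($G = \left(-745794\right) \left(- \frac{1}{327858}\right) + 522360 \left(- \frac{1}{472386}\right) = \frac{124299}{54643} - \frac{87060}{78731} = \frac{5028964989}{4302098033} \approx 1.169$)
$\left(-2125777 + \left(G + L\right)\right) + g{\left(-571 \right)} = \left(-2125777 + \left(\frac{5028964989}{4302098033} - 488095\right)\right) + \frac{1007}{-571} = \left(-2125777 - \frac{2099827510452146}{4302098033}\right) + 1007 \left(- \frac{1}{571}\right) = - \frac{11245128560748787}{4302098033} - \frac{1007}{571} = - \frac{6420972740400276608}{2456497976843}$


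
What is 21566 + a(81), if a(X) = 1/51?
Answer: 1099867/51 ≈ 21566.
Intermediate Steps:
a(X) = 1/51
21566 + a(81) = 21566 + 1/51 = 1099867/51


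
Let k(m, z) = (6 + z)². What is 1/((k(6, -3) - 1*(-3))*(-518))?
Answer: -1/6216 ≈ -0.00016088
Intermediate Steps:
1/((k(6, -3) - 1*(-3))*(-518)) = 1/(((6 - 3)² - 1*(-3))*(-518)) = 1/((3² + 3)*(-518)) = 1/((9 + 3)*(-518)) = 1/(12*(-518)) = 1/(-6216) = -1/6216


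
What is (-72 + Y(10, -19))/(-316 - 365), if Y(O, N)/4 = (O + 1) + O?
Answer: -4/227 ≈ -0.017621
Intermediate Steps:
Y(O, N) = 4 + 8*O (Y(O, N) = 4*((O + 1) + O) = 4*((1 + O) + O) = 4*(1 + 2*O) = 4 + 8*O)
(-72 + Y(10, -19))/(-316 - 365) = (-72 + (4 + 8*10))/(-316 - 365) = (-72 + (4 + 80))/(-681) = (-72 + 84)*(-1/681) = 12*(-1/681) = -4/227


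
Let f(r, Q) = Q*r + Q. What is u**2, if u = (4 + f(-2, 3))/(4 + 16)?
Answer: 1/400 ≈ 0.0025000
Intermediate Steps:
f(r, Q) = Q + Q*r
u = 1/20 (u = (4 + 3*(1 - 2))/(4 + 16) = (4 + 3*(-1))/20 = (4 - 3)/20 = (1/20)*1 = 1/20 ≈ 0.050000)
u**2 = (1/20)**2 = 1/400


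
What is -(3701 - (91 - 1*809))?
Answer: -4419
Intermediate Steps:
-(3701 - (91 - 1*809)) = -(3701 - (91 - 809)) = -(3701 - 1*(-718)) = -(3701 + 718) = -1*4419 = -4419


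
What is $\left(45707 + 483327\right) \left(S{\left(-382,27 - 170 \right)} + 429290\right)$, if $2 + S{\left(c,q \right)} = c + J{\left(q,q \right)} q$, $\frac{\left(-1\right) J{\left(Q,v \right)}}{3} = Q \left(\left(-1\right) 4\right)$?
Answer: $356724451996$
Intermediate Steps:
$J{\left(Q,v \right)} = 12 Q$ ($J{\left(Q,v \right)} = - 3 Q \left(\left(-1\right) 4\right) = - 3 Q \left(-4\right) = - 3 \left(- 4 Q\right) = 12 Q$)
$S{\left(c,q \right)} = -2 + c + 12 q^{2}$ ($S{\left(c,q \right)} = -2 + \left(c + 12 q q\right) = -2 + \left(c + 12 q^{2}\right) = -2 + c + 12 q^{2}$)
$\left(45707 + 483327\right) \left(S{\left(-382,27 - 170 \right)} + 429290\right) = \left(45707 + 483327\right) \left(\left(-2 - 382 + 12 \left(27 - 170\right)^{2}\right) + 429290\right) = 529034 \left(\left(-2 - 382 + 12 \left(-143\right)^{2}\right) + 429290\right) = 529034 \left(\left(-2 - 382 + 12 \cdot 20449\right) + 429290\right) = 529034 \left(\left(-2 - 382 + 245388\right) + 429290\right) = 529034 \left(245004 + 429290\right) = 529034 \cdot 674294 = 356724451996$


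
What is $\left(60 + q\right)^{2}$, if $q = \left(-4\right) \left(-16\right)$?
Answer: $15376$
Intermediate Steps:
$q = 64$
$\left(60 + q\right)^{2} = \left(60 + 64\right)^{2} = 124^{2} = 15376$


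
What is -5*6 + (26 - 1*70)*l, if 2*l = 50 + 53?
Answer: -2296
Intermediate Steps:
l = 103/2 (l = (50 + 53)/2 = (1/2)*103 = 103/2 ≈ 51.500)
-5*6 + (26 - 1*70)*l = -5*6 + (26 - 1*70)*(103/2) = -30 + (26 - 70)*(103/2) = -30 - 44*103/2 = -30 - 2266 = -2296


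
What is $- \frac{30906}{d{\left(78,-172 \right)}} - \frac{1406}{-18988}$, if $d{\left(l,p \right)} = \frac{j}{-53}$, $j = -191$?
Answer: $- \frac{15551208619}{1813354} \approx -8575.9$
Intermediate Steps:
$d{\left(l,p \right)} = \frac{191}{53}$ ($d{\left(l,p \right)} = - \frac{191}{-53} = \left(-191\right) \left(- \frac{1}{53}\right) = \frac{191}{53}$)
$- \frac{30906}{d{\left(78,-172 \right)}} - \frac{1406}{-18988} = - \frac{30906}{\frac{191}{53}} - \frac{1406}{-18988} = \left(-30906\right) \frac{53}{191} - - \frac{703}{9494} = - \frac{1638018}{191} + \frac{703}{9494} = - \frac{15551208619}{1813354}$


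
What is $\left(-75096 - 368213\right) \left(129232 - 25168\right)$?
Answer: $-46132507776$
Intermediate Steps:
$\left(-75096 - 368213\right) \left(129232 - 25168\right) = \left(-443309\right) 104064 = -46132507776$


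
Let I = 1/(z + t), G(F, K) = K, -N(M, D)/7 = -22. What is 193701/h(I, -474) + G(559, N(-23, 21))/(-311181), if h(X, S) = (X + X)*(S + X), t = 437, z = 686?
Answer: -76015901158033357/331283914962 ≈ -2.2946e+5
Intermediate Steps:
N(M, D) = 154 (N(M, D) = -7*(-22) = 154)
I = 1/1123 (I = 1/(686 + 437) = 1/1123 ≈ 0.00089047)
h(X, S) = 2*X*(S + X) (h(X, S) = (2*X)*(S + X) = 2*X*(S + X))
193701/h(I, -474) + G(559, N(-23, 21))/(-311181) = 193701/((2*(1/1123)*(-474 + 1/1123))) + 154/(-311181) = 193701/((2*(1/1123)*(-532301/1123))) + 154*(-1/311181) = 193701/(-1064602/1261129) - 154/311181 = 193701*(-1261129/1064602) - 154/311181 = -244281948429/1064602 - 154/311181 = -76015901158033357/331283914962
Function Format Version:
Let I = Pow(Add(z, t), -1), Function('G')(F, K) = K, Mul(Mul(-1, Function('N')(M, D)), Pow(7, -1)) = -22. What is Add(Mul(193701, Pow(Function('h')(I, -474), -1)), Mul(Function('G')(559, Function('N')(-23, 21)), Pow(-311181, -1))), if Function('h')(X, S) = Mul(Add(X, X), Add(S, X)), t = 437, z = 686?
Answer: Rational(-76015901158033357, 331283914962) ≈ -2.2946e+5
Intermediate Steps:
Function('N')(M, D) = 154 (Function('N')(M, D) = Mul(-7, -22) = 154)
I = Rational(1, 1123) (I = Pow(Add(686, 437), -1) = Pow(1123, -1) = Rational(1, 1123) ≈ 0.00089047)
Function('h')(X, S) = Mul(2, X, Add(S, X)) (Function('h')(X, S) = Mul(Mul(2, X), Add(S, X)) = Mul(2, X, Add(S, X)))
Add(Mul(193701, Pow(Function('h')(I, -474), -1)), Mul(Function('G')(559, Function('N')(-23, 21)), Pow(-311181, -1))) = Add(Mul(193701, Pow(Mul(2, Rational(1, 1123), Add(-474, Rational(1, 1123))), -1)), Mul(154, Pow(-311181, -1))) = Add(Mul(193701, Pow(Mul(2, Rational(1, 1123), Rational(-532301, 1123)), -1)), Mul(154, Rational(-1, 311181))) = Add(Mul(193701, Pow(Rational(-1064602, 1261129), -1)), Rational(-154, 311181)) = Add(Mul(193701, Rational(-1261129, 1064602)), Rational(-154, 311181)) = Add(Rational(-244281948429, 1064602), Rational(-154, 311181)) = Rational(-76015901158033357, 331283914962)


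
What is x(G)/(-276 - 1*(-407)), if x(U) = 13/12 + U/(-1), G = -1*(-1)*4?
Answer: -35/1572 ≈ -0.022265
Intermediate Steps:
G = 4 (G = 1*4 = 4)
x(U) = 13/12 - U (x(U) = 13*(1/12) + U*(-1) = 13/12 - U)
x(G)/(-276 - 1*(-407)) = (13/12 - 1*4)/(-276 - 1*(-407)) = (13/12 - 4)/(-276 + 407) = -35/12/131 = -35/12*1/131 = -35/1572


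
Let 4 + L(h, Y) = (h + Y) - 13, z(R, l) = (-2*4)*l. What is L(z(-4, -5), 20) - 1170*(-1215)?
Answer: 1421593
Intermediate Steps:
z(R, l) = -8*l
L(h, Y) = -17 + Y + h (L(h, Y) = -4 + ((h + Y) - 13) = -4 + ((Y + h) - 13) = -4 + (-13 + Y + h) = -17 + Y + h)
L(z(-4, -5), 20) - 1170*(-1215) = (-17 + 20 - 8*(-5)) - 1170*(-1215) = (-17 + 20 + 40) + 1421550 = 43 + 1421550 = 1421593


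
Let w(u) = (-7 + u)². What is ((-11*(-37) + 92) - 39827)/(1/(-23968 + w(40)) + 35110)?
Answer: -899785312/803281689 ≈ -1.1201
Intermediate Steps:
((-11*(-37) + 92) - 39827)/(1/(-23968 + w(40)) + 35110) = ((-11*(-37) + 92) - 39827)/(1/(-23968 + (-7 + 40)²) + 35110) = ((407 + 92) - 39827)/(1/(-23968 + 33²) + 35110) = (499 - 39827)/(1/(-23968 + 1089) + 35110) = -39328/(1/(-22879) + 35110) = -39328/(-1/22879 + 35110) = -39328/803281689/22879 = -39328*22879/803281689 = -899785312/803281689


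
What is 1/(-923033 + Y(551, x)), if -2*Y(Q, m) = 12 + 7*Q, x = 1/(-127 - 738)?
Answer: -2/1849935 ≈ -1.0811e-6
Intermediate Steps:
x = -1/865 (x = 1/(-865) = -1/865 ≈ -0.0011561)
Y(Q, m) = -6 - 7*Q/2 (Y(Q, m) = -(12 + 7*Q)/2 = -6 - 7*Q/2)
1/(-923033 + Y(551, x)) = 1/(-923033 + (-6 - 7/2*551)) = 1/(-923033 + (-6 - 3857/2)) = 1/(-923033 - 3869/2) = 1/(-1849935/2) = -2/1849935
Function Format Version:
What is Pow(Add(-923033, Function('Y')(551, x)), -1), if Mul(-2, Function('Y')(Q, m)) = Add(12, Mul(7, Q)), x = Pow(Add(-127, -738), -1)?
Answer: Rational(-2, 1849935) ≈ -1.0811e-6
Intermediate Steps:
x = Rational(-1, 865) (x = Pow(-865, -1) = Rational(-1, 865) ≈ -0.0011561)
Function('Y')(Q, m) = Add(-6, Mul(Rational(-7, 2), Q)) (Function('Y')(Q, m) = Mul(Rational(-1, 2), Add(12, Mul(7, Q))) = Add(-6, Mul(Rational(-7, 2), Q)))
Pow(Add(-923033, Function('Y')(551, x)), -1) = Pow(Add(-923033, Add(-6, Mul(Rational(-7, 2), 551))), -1) = Pow(Add(-923033, Add(-6, Rational(-3857, 2))), -1) = Pow(Add(-923033, Rational(-3869, 2)), -1) = Pow(Rational(-1849935, 2), -1) = Rational(-2, 1849935)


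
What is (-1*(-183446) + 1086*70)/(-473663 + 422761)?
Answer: -129733/25451 ≈ -5.0974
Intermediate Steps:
(-1*(-183446) + 1086*70)/(-473663 + 422761) = (183446 + 76020)/(-50902) = 259466*(-1/50902) = -129733/25451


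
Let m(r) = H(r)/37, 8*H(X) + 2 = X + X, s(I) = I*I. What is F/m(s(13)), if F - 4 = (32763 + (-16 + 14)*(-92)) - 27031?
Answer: 109520/21 ≈ 5215.2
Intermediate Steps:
s(I) = I²
H(X) = -¼ + X/4 (H(X) = -¼ + (X + X)/8 = -¼ + (2*X)/8 = -¼ + X/4)
m(r) = -1/148 + r/148 (m(r) = (-¼ + r/4)/37 = (-¼ + r/4)*(1/37) = -1/148 + r/148)
F = 5920 (F = 4 + ((32763 + (-16 + 14)*(-92)) - 27031) = 4 + ((32763 - 2*(-92)) - 27031) = 4 + ((32763 + 184) - 27031) = 4 + (32947 - 27031) = 4 + 5916 = 5920)
F/m(s(13)) = 5920/(-1/148 + (1/148)*13²) = 5920/(-1/148 + (1/148)*169) = 5920/(-1/148 + 169/148) = 5920/(42/37) = 5920*(37/42) = 109520/21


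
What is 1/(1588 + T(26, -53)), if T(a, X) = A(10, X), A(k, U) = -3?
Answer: 1/1585 ≈ 0.00063092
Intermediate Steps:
T(a, X) = -3
1/(1588 + T(26, -53)) = 1/(1588 - 3) = 1/1585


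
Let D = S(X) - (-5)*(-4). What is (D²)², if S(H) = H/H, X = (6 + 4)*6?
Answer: 130321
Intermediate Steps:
X = 60 (X = 10*6 = 60)
S(H) = 1
D = -19 (D = 1 - (-5)*(-4) = 1 - 1*20 = 1 - 20 = -19)
(D²)² = ((-19)²)² = 361² = 130321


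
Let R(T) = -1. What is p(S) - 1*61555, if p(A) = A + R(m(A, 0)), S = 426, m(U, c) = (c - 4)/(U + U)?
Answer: -61130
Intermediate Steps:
m(U, c) = (-4 + c)/(2*U) (m(U, c) = (-4 + c)/((2*U)) = (-4 + c)*(1/(2*U)) = (-4 + c)/(2*U))
p(A) = -1 + A (p(A) = A - 1 = -1 + A)
p(S) - 1*61555 = (-1 + 426) - 1*61555 = 425 - 61555 = -61130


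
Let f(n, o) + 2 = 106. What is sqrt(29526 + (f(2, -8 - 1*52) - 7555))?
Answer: 5*sqrt(883) ≈ 148.58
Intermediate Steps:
f(n, o) = 104 (f(n, o) = -2 + 106 = 104)
sqrt(29526 + (f(2, -8 - 1*52) - 7555)) = sqrt(29526 + (104 - 7555)) = sqrt(29526 - 7451) = sqrt(22075) = 5*sqrt(883)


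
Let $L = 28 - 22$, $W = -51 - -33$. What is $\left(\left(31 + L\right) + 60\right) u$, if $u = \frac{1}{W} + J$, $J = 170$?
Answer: $\frac{296723}{18} \approx 16485.0$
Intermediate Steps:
$W = -18$ ($W = -51 + 33 = -18$)
$L = 6$
$u = \frac{3059}{18}$ ($u = \frac{1}{-18} + 170 = - \frac{1}{18} + 170 = \frac{3059}{18} \approx 169.94$)
$\left(\left(31 + L\right) + 60\right) u = \left(\left(31 + 6\right) + 60\right) \frac{3059}{18} = \left(37 + 60\right) \frac{3059}{18} = 97 \cdot \frac{3059}{18} = \frac{296723}{18}$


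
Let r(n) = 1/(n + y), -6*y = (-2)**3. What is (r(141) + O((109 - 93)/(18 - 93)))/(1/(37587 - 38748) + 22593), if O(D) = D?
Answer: -2556909/280010288600 ≈ -9.1315e-6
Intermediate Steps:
y = 4/3 (y = -1/6*(-2)**3 = -1/6*(-8) = 4/3 ≈ 1.3333)
r(n) = 1/(4/3 + n) (r(n) = 1/(n + 4/3) = 1/(4/3 + n))
(r(141) + O((109 - 93)/(18 - 93)))/(1/(37587 - 38748) + 22593) = (3/(4 + 3*141) + (109 - 93)/(18 - 93))/(1/(37587 - 38748) + 22593) = (3/(4 + 423) + 16/(-75))/(1/(-1161) + 22593) = (3/427 + 16*(-1/75))/(-1/1161 + 22593) = (3*(1/427) - 16/75)/(26230472/1161) = (3/427 - 16/75)*(1161/26230472) = -6607/32025*1161/26230472 = -2556909/280010288600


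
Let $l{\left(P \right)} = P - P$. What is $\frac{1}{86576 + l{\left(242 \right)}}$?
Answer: $\frac{1}{86576} \approx 1.1551 \cdot 10^{-5}$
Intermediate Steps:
$l{\left(P \right)} = 0$
$\frac{1}{86576 + l{\left(242 \right)}} = \frac{1}{86576 + 0} = \frac{1}{86576}$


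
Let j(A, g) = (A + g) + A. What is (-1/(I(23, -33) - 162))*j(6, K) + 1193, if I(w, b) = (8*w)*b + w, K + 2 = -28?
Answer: 7409705/6211 ≈ 1193.0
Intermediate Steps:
K = -30 (K = -2 - 28 = -30)
j(A, g) = g + 2*A
I(w, b) = w + 8*b*w (I(w, b) = 8*b*w + w = w + 8*b*w)
(-1/(I(23, -33) - 162))*j(6, K) + 1193 = (-1/(23*(1 + 8*(-33)) - 162))*(-30 + 2*6) + 1193 = (-1/(23*(1 - 264) - 162))*(-30 + 12) + 1193 = -1/(23*(-263) - 162)*(-18) + 1193 = -1/(-6049 - 162)*(-18) + 1193 = -1/(-6211)*(-18) + 1193 = -1*(-1/6211)*(-18) + 1193 = (1/6211)*(-18) + 1193 = -18/6211 + 1193 = 7409705/6211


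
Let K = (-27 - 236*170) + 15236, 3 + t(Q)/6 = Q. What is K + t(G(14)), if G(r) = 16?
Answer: -24833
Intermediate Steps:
t(Q) = -18 + 6*Q
K = -24911 (K = (-27 - 40120) + 15236 = -40147 + 15236 = -24911)
K + t(G(14)) = -24911 + (-18 + 6*16) = -24911 + (-18 + 96) = -24911 + 78 = -24833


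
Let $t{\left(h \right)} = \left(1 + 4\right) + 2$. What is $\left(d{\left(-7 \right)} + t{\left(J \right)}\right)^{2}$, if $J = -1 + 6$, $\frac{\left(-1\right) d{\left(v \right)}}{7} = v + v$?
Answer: $11025$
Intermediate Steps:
$d{\left(v \right)} = - 14 v$ ($d{\left(v \right)} = - 7 \left(v + v\right) = - 7 \cdot 2 v = - 14 v$)
$J = 5$
$t{\left(h \right)} = 7$ ($t{\left(h \right)} = 5 + 2 = 7$)
$\left(d{\left(-7 \right)} + t{\left(J \right)}\right)^{2} = \left(\left(-14\right) \left(-7\right) + 7\right)^{2} = \left(98 + 7\right)^{2} = 105^{2} = 11025$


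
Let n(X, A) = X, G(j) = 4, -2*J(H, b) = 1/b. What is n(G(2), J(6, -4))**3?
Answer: 64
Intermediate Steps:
J(H, b) = -1/(2*b)
n(G(2), J(6, -4))**3 = 4**3 = 64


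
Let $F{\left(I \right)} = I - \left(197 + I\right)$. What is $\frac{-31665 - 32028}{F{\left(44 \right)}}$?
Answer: $\frac{63693}{197} \approx 323.31$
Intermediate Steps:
$F{\left(I \right)} = -197$
$\frac{-31665 - 32028}{F{\left(44 \right)}} = \frac{-31665 - 32028}{-197} = \left(-63693\right) \left(- \frac{1}{197}\right) = \frac{63693}{197}$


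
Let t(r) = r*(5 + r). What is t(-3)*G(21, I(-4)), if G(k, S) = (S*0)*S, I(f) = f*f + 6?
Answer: 0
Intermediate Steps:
I(f) = 6 + f**2 (I(f) = f**2 + 6 = 6 + f**2)
G(k, S) = 0 (G(k, S) = 0*S = 0)
t(-3)*G(21, I(-4)) = -3*(5 - 3)*0 = -3*2*0 = -6*0 = 0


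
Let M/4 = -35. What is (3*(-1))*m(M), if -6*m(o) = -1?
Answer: -1/2 ≈ -0.50000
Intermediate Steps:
M = -140 (M = 4*(-35) = -140)
m(o) = 1/6 (m(o) = -1/6*(-1) = 1/6)
(3*(-1))*m(M) = (3*(-1))*(1/6) = -3*1/6 = -1/2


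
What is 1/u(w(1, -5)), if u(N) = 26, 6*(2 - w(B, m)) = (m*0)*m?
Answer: 1/26 ≈ 0.038462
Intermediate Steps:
w(B, m) = 2 (w(B, m) = 2 - m*0*m/6 = 2 - 0*m = 2 - ⅙*0 = 2 + 0 = 2)
1/u(w(1, -5)) = 1/26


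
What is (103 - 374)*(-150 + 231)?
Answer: -21951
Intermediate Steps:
(103 - 374)*(-150 + 231) = -271*81 = -21951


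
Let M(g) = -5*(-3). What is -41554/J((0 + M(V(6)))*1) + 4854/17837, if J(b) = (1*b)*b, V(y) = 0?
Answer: -740106548/4013325 ≈ -184.41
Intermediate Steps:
M(g) = 15
J(b) = b**2 (J(b) = b*b = b**2)
-41554/J((0 + M(V(6)))*1) + 4854/17837 = -41554/(0 + 15)**2 + 4854/17837 = -41554/((15*1)**2) + 4854*(1/17837) = -41554/(15**2) + 4854/17837 = -41554/225 + 4854/17837 = -740106548/4013325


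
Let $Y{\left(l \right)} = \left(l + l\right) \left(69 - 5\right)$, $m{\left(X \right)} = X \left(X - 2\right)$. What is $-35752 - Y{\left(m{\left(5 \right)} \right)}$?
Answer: $-37672$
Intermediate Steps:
$m{\left(X \right)} = X \left(-2 + X\right)$
$Y{\left(l \right)} = 128 l$ ($Y{\left(l \right)} = 2 l 64 = 128 l$)
$-35752 - Y{\left(m{\left(5 \right)} \right)} = -35752 - 128 \cdot 5 \left(-2 + 5\right) = -35752 - 128 \cdot 5 \cdot 3 = -35752 - 128 \cdot 15 = -35752 - 1920 = -37672$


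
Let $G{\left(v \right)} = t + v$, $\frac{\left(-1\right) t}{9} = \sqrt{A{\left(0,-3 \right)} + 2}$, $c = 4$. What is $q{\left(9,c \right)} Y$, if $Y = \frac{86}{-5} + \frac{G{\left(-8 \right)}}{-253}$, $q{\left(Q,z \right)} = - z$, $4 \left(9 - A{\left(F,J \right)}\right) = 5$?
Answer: $\frac{86872}{1265} - \frac{18 \sqrt{39}}{253} \approx 68.229$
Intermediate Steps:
$A{\left(F,J \right)} = \frac{31}{4}$ ($A{\left(F,J \right)} = 9 - \frac{5}{4} = \frac{31}{4}$)
$t = - \frac{9 \sqrt{39}}{2}$ ($t = - 9 \sqrt{\frac{31}{4} + 2} = - 9 \sqrt{\frac{39}{4}} = - 9 \frac{\sqrt{39}}{2} = - \frac{9 \sqrt{39}}{2} \approx -28.102$)
$G{\left(v \right)} = v - \frac{9 \sqrt{39}}{2}$ ($G{\left(v \right)} = - \frac{9 \sqrt{39}}{2} + v = v - \frac{9 \sqrt{39}}{2}$)
$Y = - \frac{21718}{1265} + \frac{9 \sqrt{39}}{506}$ ($Y = \frac{86}{-5} + \frac{-8 - \frac{9 \sqrt{39}}{2}}{-253} = 86 \left(- \frac{1}{5}\right) + \left(-8 - \frac{9 \sqrt{39}}{2}\right) \left(- \frac{1}{253}\right) = - \frac{86}{5} + \left(\frac{8}{253} + \frac{9 \sqrt{39}}{506}\right) = - \frac{21718}{1265} + \frac{9 \sqrt{39}}{506} \approx -17.057$)
$q{\left(9,c \right)} Y = \left(-1\right) 4 \left(- \frac{21718}{1265} + \frac{9 \sqrt{39}}{506}\right) = - 4 \left(- \frac{21718}{1265} + \frac{9 \sqrt{39}}{506}\right) = \frac{86872}{1265} - \frac{18 \sqrt{39}}{253}$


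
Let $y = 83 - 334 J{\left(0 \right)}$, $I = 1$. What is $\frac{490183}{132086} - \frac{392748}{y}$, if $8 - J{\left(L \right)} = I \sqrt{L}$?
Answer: $\frac{17715198705}{113990218} \approx 155.41$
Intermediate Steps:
$J{\left(L \right)} = 8 - \sqrt{L}$ ($J{\left(L \right)} = 8 - 1 \sqrt{L} = 8 - \sqrt{L}$)
$y = -2589$ ($y = 83 - 334 \left(8 - \sqrt{0}\right) = 83 - 334 \left(8 - 0\right) = 83 - 334 \left(8 + 0\right) = 83 - 2672 = -2589$)
$\frac{490183}{132086} - \frac{392748}{y} = \frac{490183}{132086} - \frac{392748}{-2589} = 490183 \cdot \frac{1}{132086} - - \frac{130916}{863} = \frac{490183}{132086} + \frac{130916}{863} = \frac{17715198705}{113990218}$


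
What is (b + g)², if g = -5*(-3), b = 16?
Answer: 961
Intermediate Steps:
g = 15
(b + g)² = (16 + 15)² = 31² = 961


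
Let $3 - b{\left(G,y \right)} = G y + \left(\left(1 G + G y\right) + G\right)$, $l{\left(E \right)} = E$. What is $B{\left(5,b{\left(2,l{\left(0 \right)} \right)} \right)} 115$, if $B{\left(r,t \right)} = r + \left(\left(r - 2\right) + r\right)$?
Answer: $1495$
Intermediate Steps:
$b{\left(G,y \right)} = 3 - 2 G - 2 G y$ ($b{\left(G,y \right)} = 3 - \left(G y + \left(\left(1 G + G y\right) + G\right)\right) = 3 - \left(G y + \left(\left(G + G y\right) + G\right)\right) = 3 - \left(G y + \left(2 G + G y\right)\right) = 3 - \left(2 G + 2 G y\right) = 3 - 2 G - 2 G y$)
$B{\left(r,t \right)} = -2 + 3 r$ ($B{\left(r,t \right)} = r + \left(\left(-2 + r\right) + r\right) = r + \left(-2 + 2 r\right) = -2 + 3 r$)
$B{\left(5,b{\left(2,l{\left(0 \right)} \right)} \right)} 115 = \left(-2 + 3 \cdot 5\right) 115 = \left(-2 + 15\right) 115 = 13 \cdot 115 = 1495$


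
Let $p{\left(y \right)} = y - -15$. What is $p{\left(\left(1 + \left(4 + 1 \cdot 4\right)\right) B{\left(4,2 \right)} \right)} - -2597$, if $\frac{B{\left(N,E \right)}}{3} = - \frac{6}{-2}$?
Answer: $2693$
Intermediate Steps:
$B{\left(N,E \right)} = 9$ ($B{\left(N,E \right)} = 3 \left(- \frac{6}{-2}\right) = 3 \left(- \frac{6 \left(-1\right)}{2}\right) = 3 \left(\left(-1\right) \left(-3\right)\right) = 3 \cdot 3 = 9$)
$p{\left(y \right)} = 15 + y$ ($p{\left(y \right)} = y + 15 = 15 + y$)
$p{\left(\left(1 + \left(4 + 1 \cdot 4\right)\right) B{\left(4,2 \right)} \right)} - -2597 = \left(15 + \left(1 + \left(4 + 1 \cdot 4\right)\right) 9\right) - -2597 = \left(15 + \left(1 + \left(4 + 4\right)\right) 9\right) + 2597 = \left(15 + \left(1 + 8\right) 9\right) + 2597 = \left(15 + 9 \cdot 9\right) + 2597 = \left(15 + 81\right) + 2597 = 96 + 2597 = 2693$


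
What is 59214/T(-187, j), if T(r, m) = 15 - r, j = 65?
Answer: 29607/101 ≈ 293.14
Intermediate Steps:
59214/T(-187, j) = 59214/(15 - 1*(-187)) = 59214/(15 + 187) = 59214/202 = 59214*(1/202) = 29607/101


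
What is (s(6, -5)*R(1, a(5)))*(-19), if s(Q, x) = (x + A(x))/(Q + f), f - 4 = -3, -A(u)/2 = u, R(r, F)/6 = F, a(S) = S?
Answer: -2850/7 ≈ -407.14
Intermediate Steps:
R(r, F) = 6*F
A(u) = -2*u
f = 1 (f = 4 - 3 = 1)
s(Q, x) = -x/(1 + Q) (s(Q, x) = (x - 2*x)/(Q + 1) = (-x)/(1 + Q) = -x/(1 + Q))
(s(6, -5)*R(1, a(5)))*(-19) = ((-1*(-5)/(1 + 6))*(6*5))*(-19) = (-1*(-5)/7*30)*(-19) = (-1*(-5)*⅐*30)*(-19) = ((5/7)*30)*(-19) = (150/7)*(-19) = -2850/7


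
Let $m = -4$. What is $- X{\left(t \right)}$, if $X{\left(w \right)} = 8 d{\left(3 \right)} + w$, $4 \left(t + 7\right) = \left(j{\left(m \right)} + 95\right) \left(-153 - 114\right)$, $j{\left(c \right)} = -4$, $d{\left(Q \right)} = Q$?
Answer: $\frac{24229}{4} \approx 6057.3$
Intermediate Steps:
$t = - \frac{24325}{4}$ ($t = -7 + \frac{\left(-4 + 95\right) \left(-153 - 114\right)}{4} = -7 + \frac{91 \left(-267\right)}{4} = -7 + \frac{1}{4} \left(-24297\right) = -7 - \frac{24297}{4} = - \frac{24325}{4} \approx -6081.3$)
$X{\left(w \right)} = 24 + w$ ($X{\left(w \right)} = 8 \cdot 3 + w = 24 + w$)
$- X{\left(t \right)} = - (24 - \frac{24325}{4}) = \left(-1\right) \left(- \frac{24229}{4}\right) = \frac{24229}{4}$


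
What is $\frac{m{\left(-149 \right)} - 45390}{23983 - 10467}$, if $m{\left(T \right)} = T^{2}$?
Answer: $- \frac{23189}{13516} \approx -1.7157$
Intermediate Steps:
$\frac{m{\left(-149 \right)} - 45390}{23983 - 10467} = \frac{\left(-149\right)^{2} - 45390}{23983 - 10467} = \frac{22201 - 45390}{13516} = \left(-23189\right) \frac{1}{13516} = - \frac{23189}{13516}$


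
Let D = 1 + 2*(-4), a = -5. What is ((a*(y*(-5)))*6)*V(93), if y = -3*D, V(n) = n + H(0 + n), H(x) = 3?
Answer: 302400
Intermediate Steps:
D = -7 (D = 1 - 8 = -7)
V(n) = 3 + n (V(n) = n + 3 = 3 + n)
y = 21 (y = -3*(-7) = 21)
((a*(y*(-5)))*6)*V(93) = (-105*(-5)*6)*(3 + 93) = (-5*(-105)*6)*96 = (525*6)*96 = 3150*96 = 302400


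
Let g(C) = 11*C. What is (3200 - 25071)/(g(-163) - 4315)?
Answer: 21871/6108 ≈ 3.5807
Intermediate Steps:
(3200 - 25071)/(g(-163) - 4315) = (3200 - 25071)/(11*(-163) - 4315) = -21871/(-1793 - 4315) = -21871/(-6108) = -21871*(-1/6108) = 21871/6108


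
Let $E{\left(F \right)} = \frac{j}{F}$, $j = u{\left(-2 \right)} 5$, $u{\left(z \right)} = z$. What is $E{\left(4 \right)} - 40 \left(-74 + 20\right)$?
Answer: $\frac{4315}{2} \approx 2157.5$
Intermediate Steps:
$j = -10$ ($j = \left(-2\right) 5 = -10$)
$E{\left(F \right)} = - \frac{10}{F}$
$E{\left(4 \right)} - 40 \left(-74 + 20\right) = - \frac{10}{4} - 40 \left(-74 + 20\right) = \left(-10\right) \frac{1}{4} - -2160 = - \frac{5}{2} + 2160 = \frac{4315}{2}$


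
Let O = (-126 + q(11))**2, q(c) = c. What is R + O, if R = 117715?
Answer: 130940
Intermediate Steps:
O = 13225 (O = (-126 + 11)**2 = (-115)**2 = 13225)
R + O = 117715 + 13225 = 130940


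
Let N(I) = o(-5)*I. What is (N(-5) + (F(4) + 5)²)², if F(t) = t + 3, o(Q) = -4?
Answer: 26896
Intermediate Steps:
F(t) = 3 + t
N(I) = -4*I
(N(-5) + (F(4) + 5)²)² = (-4*(-5) + ((3 + 4) + 5)²)² = (20 + (7 + 5)²)² = (20 + 12²)² = (20 + 144)² = 164² = 26896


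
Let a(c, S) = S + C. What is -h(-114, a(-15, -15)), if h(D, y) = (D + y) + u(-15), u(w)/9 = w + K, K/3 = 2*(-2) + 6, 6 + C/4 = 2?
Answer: 226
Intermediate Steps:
C = -16 (C = -24 + 4*2 = -24 + 8 = -16)
a(c, S) = -16 + S (a(c, S) = S - 16 = -16 + S)
K = 6 (K = 3*(2*(-2) + 6) = 3*(-4 + 6) = 3*2 = 6)
u(w) = 54 + 9*w (u(w) = 9*(w + 6) = 9*(6 + w) = 54 + 9*w)
h(D, y) = -81 + D + y (h(D, y) = (D + y) + (54 + 9*(-15)) = (D + y) + (54 - 135) = (D + y) - 81 = -81 + D + y)
-h(-114, a(-15, -15)) = -(-81 - 114 + (-16 - 15)) = -(-81 - 114 - 31) = -1*(-226) = 226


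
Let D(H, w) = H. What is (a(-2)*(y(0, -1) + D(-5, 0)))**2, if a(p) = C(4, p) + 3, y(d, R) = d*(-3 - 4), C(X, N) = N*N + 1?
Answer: 1600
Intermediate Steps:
C(X, N) = 1 + N**2 (C(X, N) = N**2 + 1 = 1 + N**2)
y(d, R) = -7*d (y(d, R) = d*(-7) = -7*d)
a(p) = 4 + p**2 (a(p) = (1 + p**2) + 3 = 4 + p**2)
(a(-2)*(y(0, -1) + D(-5, 0)))**2 = ((4 + (-2)**2)*(-7*0 - 5))**2 = ((4 + 4)*(0 - 5))**2 = (8*(-5))**2 = (-40)**2 = 1600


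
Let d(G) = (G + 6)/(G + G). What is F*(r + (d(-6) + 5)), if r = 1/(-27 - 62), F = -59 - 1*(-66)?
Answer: 3108/89 ≈ 34.921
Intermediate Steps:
F = 7 (F = -59 + 66 = 7)
d(G) = (6 + G)/(2*G) (d(G) = (6 + G)/((2*G)) = (6 + G)*(1/(2*G)) = (6 + G)/(2*G))
r = -1/89 (r = 1/(-89) = -1/89 ≈ -0.011236)
F*(r + (d(-6) + 5)) = 7*(-1/89 + ((½)*(6 - 6)/(-6) + 5)) = 7*(-1/89 + ((½)*(-⅙)*0 + 5)) = 7*(-1/89 + (0 + 5)) = 7*(-1/89 + 5) = 7*(444/89) = 3108/89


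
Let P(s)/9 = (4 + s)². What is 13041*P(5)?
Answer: 9506889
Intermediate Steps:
P(s) = 9*(4 + s)²
13041*P(5) = 13041*(9*(4 + 5)²) = 13041*(9*9²) = 13041*(9*81) = 13041*729 = 9506889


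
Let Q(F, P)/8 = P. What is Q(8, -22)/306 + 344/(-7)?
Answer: -53248/1071 ≈ -49.718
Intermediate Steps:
Q(F, P) = 8*P
Q(8, -22)/306 + 344/(-7) = (8*(-22))/306 + 344/(-7) = -176*1/306 + 344*(-1/7) = -88/153 - 344/7 = -53248/1071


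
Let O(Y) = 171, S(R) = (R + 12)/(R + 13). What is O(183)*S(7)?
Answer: 3249/20 ≈ 162.45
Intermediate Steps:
S(R) = (12 + R)/(13 + R)
O(183)*S(7) = 171*((12 + 7)/(13 + 7)) = 171*(19/20) = 3249/20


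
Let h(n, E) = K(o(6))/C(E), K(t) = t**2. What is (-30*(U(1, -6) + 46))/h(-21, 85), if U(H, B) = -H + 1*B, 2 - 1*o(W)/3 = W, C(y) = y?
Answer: -5525/8 ≈ -690.63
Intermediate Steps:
o(W) = 6 - 3*W
U(H, B) = B - H (U(H, B) = -H + B = B - H)
h(n, E) = 144/E (h(n, E) = (6 - 3*6)**2/E = (6 - 18)**2/E = (-12)**2/E = 144/E)
(-30*(U(1, -6) + 46))/h(-21, 85) = (-30*((-6 - 1*1) + 46))/((144/85)) = (-30*((-6 - 1) + 46))/((144*(1/85))) = (-30*(-7 + 46))/(144/85) = -30*39*(85/144) = -1170*85/144 = -5525/8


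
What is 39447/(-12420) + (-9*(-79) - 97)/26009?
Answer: -37716709/11964140 ≈ -3.1525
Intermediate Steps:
39447/(-12420) + (-9*(-79) - 97)/26009 = 39447*(-1/12420) + (711 - 97)*(1/26009) = -1461/460 + 614*(1/26009) = -1461/460 + 614/26009 = -37716709/11964140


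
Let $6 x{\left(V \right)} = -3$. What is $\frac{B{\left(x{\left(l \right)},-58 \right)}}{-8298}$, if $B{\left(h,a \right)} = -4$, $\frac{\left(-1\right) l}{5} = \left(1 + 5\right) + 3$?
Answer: $\frac{2}{4149} \approx 0.00048204$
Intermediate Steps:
$l = -45$ ($l = - 5 \left(\left(1 + 5\right) + 3\right) = - 5 \left(6 + 3\right) = \left(-5\right) 9 = -45$)
$x{\left(V \right)} = - \frac{1}{2}$ ($x{\left(V \right)} = \frac{1}{6} \left(-3\right) = - \frac{1}{2}$)
$\frac{B{\left(x{\left(l \right)},-58 \right)}}{-8298} = - \frac{4}{-8298} = \left(-4\right) \left(- \frac{1}{8298}\right) = \frac{2}{4149}$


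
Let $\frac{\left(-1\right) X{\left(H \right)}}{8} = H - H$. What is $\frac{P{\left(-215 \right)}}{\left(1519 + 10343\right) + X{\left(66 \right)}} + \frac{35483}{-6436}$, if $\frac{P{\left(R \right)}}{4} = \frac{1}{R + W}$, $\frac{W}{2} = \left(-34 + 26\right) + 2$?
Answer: $- \frac{47772088643}{8665024932} \approx -5.5132$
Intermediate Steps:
$X{\left(H \right)} = 0$ ($X{\left(H \right)} = - 8 \left(H - H\right) = \left(-8\right) 0 = 0$)
$W = -12$ ($W = 2 \left(\left(-34 + 26\right) + 2\right) = 2 \left(-8 + 2\right) = 2 \left(-6\right) = -12$)
$P{\left(R \right)} = \frac{4}{-12 + R}$ ($P{\left(R \right)} = \frac{4}{R - 12} = \frac{4}{-12 + R}$)
$\frac{P{\left(-215 \right)}}{\left(1519 + 10343\right) + X{\left(66 \right)}} + \frac{35483}{-6436} = \frac{4 \frac{1}{-12 - 215}}{\left(1519 + 10343\right) + 0} + \frac{35483}{-6436} = \frac{4 \frac{1}{-227}}{11862 + 0} + 35483 \left(- \frac{1}{6436}\right) = \frac{4 \left(- \frac{1}{227}\right)}{11862} - \frac{35483}{6436} = \left(- \frac{4}{227}\right) \frac{1}{11862} - \frac{35483}{6436} = - \frac{2}{1346337} - \frac{35483}{6436} = - \frac{47772088643}{8665024932}$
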